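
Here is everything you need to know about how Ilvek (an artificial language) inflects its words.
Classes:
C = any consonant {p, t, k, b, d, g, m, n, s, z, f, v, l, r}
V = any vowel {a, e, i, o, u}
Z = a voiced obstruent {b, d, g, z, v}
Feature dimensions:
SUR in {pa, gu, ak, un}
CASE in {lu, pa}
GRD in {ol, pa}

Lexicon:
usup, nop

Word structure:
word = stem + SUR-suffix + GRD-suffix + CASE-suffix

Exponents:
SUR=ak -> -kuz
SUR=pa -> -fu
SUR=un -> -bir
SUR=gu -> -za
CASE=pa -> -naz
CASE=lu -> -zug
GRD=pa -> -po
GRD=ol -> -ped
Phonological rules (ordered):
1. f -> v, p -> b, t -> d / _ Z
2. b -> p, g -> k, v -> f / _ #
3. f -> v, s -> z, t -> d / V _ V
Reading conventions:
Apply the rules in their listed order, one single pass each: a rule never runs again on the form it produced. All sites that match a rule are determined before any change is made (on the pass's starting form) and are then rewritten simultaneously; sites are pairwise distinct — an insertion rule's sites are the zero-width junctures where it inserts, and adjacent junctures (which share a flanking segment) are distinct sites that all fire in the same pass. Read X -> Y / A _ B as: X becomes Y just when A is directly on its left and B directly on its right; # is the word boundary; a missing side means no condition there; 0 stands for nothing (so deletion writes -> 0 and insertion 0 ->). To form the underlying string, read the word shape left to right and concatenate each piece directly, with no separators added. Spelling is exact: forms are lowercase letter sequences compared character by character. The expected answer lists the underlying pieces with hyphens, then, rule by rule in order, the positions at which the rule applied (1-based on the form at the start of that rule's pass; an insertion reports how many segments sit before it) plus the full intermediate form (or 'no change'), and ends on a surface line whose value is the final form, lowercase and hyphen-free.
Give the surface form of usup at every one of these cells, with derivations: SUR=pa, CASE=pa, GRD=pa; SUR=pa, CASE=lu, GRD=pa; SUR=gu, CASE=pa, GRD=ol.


cell SUR=pa, CASE=pa, GRD=pa:
underlying: usup-fu-po-naz
1. f -> v, p -> b, t -> d / _ Z: no change
2. b -> p, g -> k, v -> f / _ #: no change
3. f -> v, s -> z, t -> d / V _ V: fires at position(s) 2: uzupfuponaz
surface: uzupfuponaz

cell SUR=pa, CASE=lu, GRD=pa:
underlying: usup-fu-po-zug
1. f -> v, p -> b, t -> d / _ Z: no change
2. b -> p, g -> k, v -> f / _ #: fires at position(s) 11: usupfupozuk
3. f -> v, s -> z, t -> d / V _ V: fires at position(s) 2: uzupfupozuk
surface: uzupfupozuk

cell SUR=gu, CASE=pa, GRD=ol:
underlying: usup-za-ped-naz
1. f -> v, p -> b, t -> d / _ Z: fires at position(s) 4: usubzapednaz
2. b -> p, g -> k, v -> f / _ #: no change
3. f -> v, s -> z, t -> d / V _ V: fires at position(s) 2: uzubzapednaz
surface: uzubzapednaz


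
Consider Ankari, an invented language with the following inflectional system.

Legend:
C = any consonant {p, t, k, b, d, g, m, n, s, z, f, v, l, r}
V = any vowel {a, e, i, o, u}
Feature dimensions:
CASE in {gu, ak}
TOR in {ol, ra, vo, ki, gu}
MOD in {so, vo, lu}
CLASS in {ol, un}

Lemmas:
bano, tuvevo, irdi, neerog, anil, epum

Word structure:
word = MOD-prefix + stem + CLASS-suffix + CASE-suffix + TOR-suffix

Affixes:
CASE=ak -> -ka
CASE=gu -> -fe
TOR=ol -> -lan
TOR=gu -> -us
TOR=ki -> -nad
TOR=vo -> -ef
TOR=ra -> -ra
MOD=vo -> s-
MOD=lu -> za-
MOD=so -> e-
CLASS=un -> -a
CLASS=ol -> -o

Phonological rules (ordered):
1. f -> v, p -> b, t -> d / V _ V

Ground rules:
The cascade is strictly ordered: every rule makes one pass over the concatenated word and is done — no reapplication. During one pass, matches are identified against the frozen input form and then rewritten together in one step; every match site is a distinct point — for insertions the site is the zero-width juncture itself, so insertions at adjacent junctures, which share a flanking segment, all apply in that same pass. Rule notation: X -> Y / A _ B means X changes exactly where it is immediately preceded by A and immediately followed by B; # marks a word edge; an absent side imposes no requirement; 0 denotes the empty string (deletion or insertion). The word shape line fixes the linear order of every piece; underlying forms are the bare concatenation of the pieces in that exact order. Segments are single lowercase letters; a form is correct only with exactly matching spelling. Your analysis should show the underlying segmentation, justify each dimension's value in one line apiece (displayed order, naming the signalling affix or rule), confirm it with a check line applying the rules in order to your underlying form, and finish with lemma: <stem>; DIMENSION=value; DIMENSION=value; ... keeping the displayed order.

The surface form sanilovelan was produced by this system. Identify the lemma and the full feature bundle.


underlying: s-anil-o-fe-lan
CASE=gu - signalled by the affix -fe
TOR=ol - signalled by the affix -lan
MOD=vo - signalled by the affix s-
CLASS=ol - signalled by the affix -o
check: sanilofelan -> sanilovelan
lemma: anil; CASE=gu; TOR=ol; MOD=vo; CLASS=ol


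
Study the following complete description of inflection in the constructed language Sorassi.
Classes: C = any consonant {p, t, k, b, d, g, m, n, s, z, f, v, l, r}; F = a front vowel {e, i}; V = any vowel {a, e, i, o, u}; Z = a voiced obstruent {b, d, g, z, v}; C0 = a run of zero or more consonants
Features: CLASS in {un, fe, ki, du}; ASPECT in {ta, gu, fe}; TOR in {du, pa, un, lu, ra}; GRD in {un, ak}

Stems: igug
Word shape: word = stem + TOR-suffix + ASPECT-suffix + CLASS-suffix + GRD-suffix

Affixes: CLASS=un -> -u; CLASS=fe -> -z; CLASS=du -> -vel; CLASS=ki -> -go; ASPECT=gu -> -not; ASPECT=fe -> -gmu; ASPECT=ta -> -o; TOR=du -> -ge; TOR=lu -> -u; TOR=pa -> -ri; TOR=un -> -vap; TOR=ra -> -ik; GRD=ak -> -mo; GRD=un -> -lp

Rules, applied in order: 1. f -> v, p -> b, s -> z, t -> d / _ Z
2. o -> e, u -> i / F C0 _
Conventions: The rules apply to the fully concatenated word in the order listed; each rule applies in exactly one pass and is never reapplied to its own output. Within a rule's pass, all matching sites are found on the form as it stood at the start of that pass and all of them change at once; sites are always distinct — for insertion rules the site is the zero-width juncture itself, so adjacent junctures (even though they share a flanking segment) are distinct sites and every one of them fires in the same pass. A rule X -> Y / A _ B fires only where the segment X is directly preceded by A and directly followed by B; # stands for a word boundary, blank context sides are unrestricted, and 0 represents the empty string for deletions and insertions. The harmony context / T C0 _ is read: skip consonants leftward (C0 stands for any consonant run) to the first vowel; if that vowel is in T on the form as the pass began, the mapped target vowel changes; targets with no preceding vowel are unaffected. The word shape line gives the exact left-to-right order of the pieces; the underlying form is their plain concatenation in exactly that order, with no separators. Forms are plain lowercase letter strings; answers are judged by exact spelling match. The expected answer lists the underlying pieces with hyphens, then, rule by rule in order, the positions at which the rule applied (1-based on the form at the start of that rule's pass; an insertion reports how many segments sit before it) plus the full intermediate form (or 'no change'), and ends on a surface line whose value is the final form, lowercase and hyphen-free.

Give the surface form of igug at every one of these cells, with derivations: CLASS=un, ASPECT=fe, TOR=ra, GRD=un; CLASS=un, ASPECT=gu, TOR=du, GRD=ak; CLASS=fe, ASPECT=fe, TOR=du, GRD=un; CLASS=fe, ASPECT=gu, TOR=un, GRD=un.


cell CLASS=un, ASPECT=fe, TOR=ra, GRD=un:
underlying: igug-ik-gmu-u-lp
1. f -> v, p -> b, s -> z, t -> d / _ Z: no change
2. o -> e, u -> i / F C0 _: fires at position(s) 3, 9: igigikgmiulp
surface: igigikgmiulp

cell CLASS=un, ASPECT=gu, TOR=du, GRD=ak:
underlying: igug-ge-not-u-mo
1. f -> v, p -> b, s -> z, t -> d / _ Z: no change
2. o -> e, u -> i / F C0 _: fires at position(s) 3, 8: igiggenetumo
surface: igiggenetumo

cell CLASS=fe, ASPECT=fe, TOR=du, GRD=un:
underlying: igug-ge-gmu-z-lp
1. f -> v, p -> b, s -> z, t -> d / _ Z: no change
2. o -> e, u -> i / F C0 _: fires at position(s) 3, 9: igiggegmizlp
surface: igiggegmizlp

cell CLASS=fe, ASPECT=gu, TOR=un, GRD=un:
underlying: igug-vap-not-z-lp
1. f -> v, p -> b, s -> z, t -> d / _ Z: fires at position(s) 10: igugvapnodzlp
2. o -> e, u -> i / F C0 _: fires at position(s) 3: igigvapnodzlp
surface: igigvapnodzlp


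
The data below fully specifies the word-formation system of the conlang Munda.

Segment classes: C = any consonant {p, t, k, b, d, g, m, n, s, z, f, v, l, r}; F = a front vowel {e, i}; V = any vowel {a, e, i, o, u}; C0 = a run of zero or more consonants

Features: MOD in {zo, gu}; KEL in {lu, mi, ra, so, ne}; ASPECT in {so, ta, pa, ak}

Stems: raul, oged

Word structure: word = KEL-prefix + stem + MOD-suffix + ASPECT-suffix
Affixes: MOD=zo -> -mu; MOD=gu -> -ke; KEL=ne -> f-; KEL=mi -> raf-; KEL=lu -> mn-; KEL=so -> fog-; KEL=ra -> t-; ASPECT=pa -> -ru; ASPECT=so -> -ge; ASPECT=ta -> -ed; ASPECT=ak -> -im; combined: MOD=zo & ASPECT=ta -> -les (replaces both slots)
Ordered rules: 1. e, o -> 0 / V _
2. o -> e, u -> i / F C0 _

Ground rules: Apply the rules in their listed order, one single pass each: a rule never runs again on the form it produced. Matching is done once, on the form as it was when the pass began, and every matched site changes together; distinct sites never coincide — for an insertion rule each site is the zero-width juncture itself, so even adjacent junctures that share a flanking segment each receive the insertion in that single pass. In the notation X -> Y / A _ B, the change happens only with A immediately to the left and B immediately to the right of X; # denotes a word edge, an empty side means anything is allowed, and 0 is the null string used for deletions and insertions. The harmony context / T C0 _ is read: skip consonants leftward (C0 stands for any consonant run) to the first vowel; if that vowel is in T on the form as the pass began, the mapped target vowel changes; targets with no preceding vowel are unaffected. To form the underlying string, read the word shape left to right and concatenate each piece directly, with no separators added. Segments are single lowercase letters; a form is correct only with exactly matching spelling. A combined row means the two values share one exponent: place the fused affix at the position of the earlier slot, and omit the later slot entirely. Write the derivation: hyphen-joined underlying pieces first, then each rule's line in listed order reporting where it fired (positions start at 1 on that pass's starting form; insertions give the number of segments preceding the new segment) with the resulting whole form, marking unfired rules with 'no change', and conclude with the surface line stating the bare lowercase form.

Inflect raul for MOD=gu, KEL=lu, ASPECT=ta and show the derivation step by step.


underlying: mn-raul-ke-ed
1. e, o -> 0 / V _: fires at position(s) 9: mnraulked
2. o -> e, u -> i / F C0 _: no change
surface: mnraulked


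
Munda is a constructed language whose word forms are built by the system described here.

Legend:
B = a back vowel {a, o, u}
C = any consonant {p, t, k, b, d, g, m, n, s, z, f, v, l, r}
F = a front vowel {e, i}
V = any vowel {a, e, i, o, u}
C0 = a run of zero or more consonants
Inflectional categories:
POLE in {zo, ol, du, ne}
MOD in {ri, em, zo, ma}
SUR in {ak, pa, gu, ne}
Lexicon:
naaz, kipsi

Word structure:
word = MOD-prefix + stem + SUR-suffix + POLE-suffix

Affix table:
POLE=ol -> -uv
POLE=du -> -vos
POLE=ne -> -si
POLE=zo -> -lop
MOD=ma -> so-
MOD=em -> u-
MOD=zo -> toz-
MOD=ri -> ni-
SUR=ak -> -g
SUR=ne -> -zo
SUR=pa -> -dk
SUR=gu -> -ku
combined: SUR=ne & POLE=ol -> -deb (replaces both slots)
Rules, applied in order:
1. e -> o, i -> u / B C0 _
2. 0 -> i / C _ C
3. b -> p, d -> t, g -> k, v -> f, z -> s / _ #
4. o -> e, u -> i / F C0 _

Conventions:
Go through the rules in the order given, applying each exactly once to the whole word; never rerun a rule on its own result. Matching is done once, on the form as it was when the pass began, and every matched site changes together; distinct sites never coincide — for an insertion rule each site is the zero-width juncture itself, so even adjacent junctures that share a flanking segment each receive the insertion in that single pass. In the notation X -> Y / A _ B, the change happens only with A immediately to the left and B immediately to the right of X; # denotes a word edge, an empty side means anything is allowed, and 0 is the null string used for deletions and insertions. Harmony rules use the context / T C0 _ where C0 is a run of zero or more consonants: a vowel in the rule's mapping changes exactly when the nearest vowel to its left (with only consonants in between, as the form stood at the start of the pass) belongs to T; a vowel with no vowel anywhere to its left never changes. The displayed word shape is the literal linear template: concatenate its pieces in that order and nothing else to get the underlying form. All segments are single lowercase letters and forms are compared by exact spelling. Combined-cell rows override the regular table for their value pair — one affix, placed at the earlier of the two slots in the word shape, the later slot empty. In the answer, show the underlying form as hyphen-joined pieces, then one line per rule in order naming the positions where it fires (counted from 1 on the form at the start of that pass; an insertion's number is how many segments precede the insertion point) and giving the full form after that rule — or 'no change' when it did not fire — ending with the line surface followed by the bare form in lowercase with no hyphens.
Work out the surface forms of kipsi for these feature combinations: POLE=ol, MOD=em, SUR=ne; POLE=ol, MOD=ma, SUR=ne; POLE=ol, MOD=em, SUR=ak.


cell POLE=ol, MOD=em, SUR=ne:
underlying: u-kipsi-deb
1. e -> o, i -> u / B C0 _: fires at position(s) 3: ukupsideb
2. 0 -> i / C _ C: inserts after position(s) 4: ukupisideb
3. b -> p, d -> t, g -> k, v -> f, z -> s / _ #: fires at position(s) 10: ukupisidep
4. o -> e, u -> i / F C0 _: no change
surface: ukupisidep

cell POLE=ol, MOD=ma, SUR=ne:
underlying: so-kipsi-deb
1. e -> o, i -> u / B C0 _: fires at position(s) 4: sokupsideb
2. 0 -> i / C _ C: inserts after position(s) 5: sokupisideb
3. b -> p, d -> t, g -> k, v -> f, z -> s / _ #: fires at position(s) 11: sokupisidep
4. o -> e, u -> i / F C0 _: no change
surface: sokupisidep

cell POLE=ol, MOD=em, SUR=ak:
underlying: u-kipsi-g-uv
1. e -> o, i -> u / B C0 _: fires at position(s) 3: ukupsiguv
2. 0 -> i / C _ C: inserts after position(s) 4: ukupisiguv
3. b -> p, d -> t, g -> k, v -> f, z -> s / _ #: fires at position(s) 10: ukupisiguf
4. o -> e, u -> i / F C0 _: fires at position(s) 9: ukupisigif
surface: ukupisigif


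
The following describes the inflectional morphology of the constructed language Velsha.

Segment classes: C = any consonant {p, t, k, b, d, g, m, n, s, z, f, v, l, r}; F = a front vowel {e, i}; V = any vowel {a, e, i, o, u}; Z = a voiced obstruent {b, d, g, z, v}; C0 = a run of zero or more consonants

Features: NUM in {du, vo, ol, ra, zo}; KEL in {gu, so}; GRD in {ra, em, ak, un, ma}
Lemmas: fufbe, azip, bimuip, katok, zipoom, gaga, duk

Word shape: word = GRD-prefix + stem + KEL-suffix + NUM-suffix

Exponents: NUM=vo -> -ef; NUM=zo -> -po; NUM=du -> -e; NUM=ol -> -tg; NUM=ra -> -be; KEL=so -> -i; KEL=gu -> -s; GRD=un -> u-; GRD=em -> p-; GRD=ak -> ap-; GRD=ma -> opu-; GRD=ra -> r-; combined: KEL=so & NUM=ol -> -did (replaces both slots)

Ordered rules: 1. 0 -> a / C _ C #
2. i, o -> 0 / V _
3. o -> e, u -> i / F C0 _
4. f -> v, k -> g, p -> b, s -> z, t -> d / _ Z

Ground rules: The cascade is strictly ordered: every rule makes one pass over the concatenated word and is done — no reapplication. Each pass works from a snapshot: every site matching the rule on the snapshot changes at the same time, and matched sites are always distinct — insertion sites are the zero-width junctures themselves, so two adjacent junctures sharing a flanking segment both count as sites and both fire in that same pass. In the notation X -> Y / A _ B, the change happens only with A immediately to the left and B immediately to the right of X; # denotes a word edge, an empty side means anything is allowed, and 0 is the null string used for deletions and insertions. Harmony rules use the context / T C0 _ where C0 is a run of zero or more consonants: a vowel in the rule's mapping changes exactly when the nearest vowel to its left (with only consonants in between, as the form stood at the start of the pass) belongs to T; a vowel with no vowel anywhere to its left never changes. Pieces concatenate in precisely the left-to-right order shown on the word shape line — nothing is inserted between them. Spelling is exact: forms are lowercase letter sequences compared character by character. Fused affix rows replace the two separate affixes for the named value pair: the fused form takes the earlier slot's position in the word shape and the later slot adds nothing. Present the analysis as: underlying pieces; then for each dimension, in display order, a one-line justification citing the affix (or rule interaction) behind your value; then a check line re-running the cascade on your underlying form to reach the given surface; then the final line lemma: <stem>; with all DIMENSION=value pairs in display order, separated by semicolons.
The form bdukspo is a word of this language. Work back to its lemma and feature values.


underlying: p-duk-s-po
NUM=zo - signalled by the affix -po
KEL=gu - signalled by the affix -s
GRD=em - signalled by the affix p-
check: pdukspo -> pdukspo -> pdukspo -> pdukspo -> bdukspo
lemma: duk; NUM=zo; KEL=gu; GRD=em


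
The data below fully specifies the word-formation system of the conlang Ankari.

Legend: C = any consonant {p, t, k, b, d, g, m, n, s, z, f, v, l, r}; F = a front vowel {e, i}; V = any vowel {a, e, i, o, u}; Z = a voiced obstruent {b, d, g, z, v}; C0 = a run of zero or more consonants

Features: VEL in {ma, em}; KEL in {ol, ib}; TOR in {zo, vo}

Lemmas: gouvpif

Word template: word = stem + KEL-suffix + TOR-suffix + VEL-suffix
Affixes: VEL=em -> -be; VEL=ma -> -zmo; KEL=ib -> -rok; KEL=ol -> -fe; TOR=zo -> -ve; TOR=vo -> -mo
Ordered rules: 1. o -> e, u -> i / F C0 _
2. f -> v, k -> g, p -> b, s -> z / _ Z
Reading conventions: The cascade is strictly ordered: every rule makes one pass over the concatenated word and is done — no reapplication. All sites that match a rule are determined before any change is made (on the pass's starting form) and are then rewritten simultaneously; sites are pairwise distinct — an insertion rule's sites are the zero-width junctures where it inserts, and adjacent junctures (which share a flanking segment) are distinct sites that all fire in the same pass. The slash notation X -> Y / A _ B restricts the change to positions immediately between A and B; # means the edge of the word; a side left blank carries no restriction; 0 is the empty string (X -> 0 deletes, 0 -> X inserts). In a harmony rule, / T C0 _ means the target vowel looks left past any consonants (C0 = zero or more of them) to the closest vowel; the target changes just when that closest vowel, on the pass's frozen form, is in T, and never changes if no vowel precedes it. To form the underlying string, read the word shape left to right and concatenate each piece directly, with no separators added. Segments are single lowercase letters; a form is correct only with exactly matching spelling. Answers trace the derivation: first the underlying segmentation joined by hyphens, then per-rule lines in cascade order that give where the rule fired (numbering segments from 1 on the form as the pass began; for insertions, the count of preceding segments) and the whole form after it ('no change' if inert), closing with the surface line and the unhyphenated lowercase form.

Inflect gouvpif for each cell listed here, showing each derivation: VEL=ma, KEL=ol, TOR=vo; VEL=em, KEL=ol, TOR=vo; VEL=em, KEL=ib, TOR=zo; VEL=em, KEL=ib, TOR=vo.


cell VEL=ma, KEL=ol, TOR=vo:
underlying: gouvpif-fe-mo-zmo
1. o -> e, u -> i / F C0 _: fires at position(s) 11: gouvpiffemezmo
2. f -> v, k -> g, p -> b, s -> z / _ Z: no change
surface: gouvpiffemezmo

cell VEL=em, KEL=ol, TOR=vo:
underlying: gouvpif-fe-mo-be
1. o -> e, u -> i / F C0 _: fires at position(s) 11: gouvpiffemebe
2. f -> v, k -> g, p -> b, s -> z / _ Z: no change
surface: gouvpiffemebe

cell VEL=em, KEL=ib, TOR=zo:
underlying: gouvpif-rok-ve-be
1. o -> e, u -> i / F C0 _: fires at position(s) 9: gouvpifrekvebe
2. f -> v, k -> g, p -> b, s -> z / _ Z: fires at position(s) 10: gouvpifregvebe
surface: gouvpifregvebe

cell VEL=em, KEL=ib, TOR=vo:
underlying: gouvpif-rok-mo-be
1. o -> e, u -> i / F C0 _: fires at position(s) 9: gouvpifrekmobe
2. f -> v, k -> g, p -> b, s -> z / _ Z: no change
surface: gouvpifrekmobe


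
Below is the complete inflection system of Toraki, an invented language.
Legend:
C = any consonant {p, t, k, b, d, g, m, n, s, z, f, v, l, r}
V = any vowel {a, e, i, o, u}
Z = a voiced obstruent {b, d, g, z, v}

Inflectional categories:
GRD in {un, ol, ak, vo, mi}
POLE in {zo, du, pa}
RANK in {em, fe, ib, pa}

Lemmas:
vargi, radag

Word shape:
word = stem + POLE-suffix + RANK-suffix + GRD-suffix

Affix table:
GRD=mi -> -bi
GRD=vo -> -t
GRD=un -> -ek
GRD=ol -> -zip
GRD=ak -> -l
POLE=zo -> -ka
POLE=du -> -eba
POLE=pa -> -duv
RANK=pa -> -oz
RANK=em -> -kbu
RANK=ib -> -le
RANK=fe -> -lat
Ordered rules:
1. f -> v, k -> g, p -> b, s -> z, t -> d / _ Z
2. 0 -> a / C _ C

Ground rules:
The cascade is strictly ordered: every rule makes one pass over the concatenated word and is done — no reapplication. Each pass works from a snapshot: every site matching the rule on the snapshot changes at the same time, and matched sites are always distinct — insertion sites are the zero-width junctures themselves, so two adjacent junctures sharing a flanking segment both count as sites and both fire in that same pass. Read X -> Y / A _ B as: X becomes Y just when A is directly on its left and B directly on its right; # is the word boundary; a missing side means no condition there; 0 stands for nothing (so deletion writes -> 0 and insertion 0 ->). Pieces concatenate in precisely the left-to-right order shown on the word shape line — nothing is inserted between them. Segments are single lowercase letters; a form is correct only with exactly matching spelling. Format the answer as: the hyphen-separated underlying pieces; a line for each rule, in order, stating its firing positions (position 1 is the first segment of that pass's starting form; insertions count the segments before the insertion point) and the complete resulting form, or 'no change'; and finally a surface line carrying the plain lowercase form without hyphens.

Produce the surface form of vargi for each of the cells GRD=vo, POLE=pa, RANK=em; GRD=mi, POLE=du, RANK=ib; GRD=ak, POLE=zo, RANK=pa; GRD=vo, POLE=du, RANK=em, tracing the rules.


cell GRD=vo, POLE=pa, RANK=em:
underlying: vargi-duv-kbu-t
1. f -> v, k -> g, p -> b, s -> z, t -> d / _ Z: fires at position(s) 9: vargiduvgbut
2. 0 -> a / C _ C: inserts after position(s) 3, 8, 9: varagiduvagabut
surface: varagiduvagabut

cell GRD=mi, POLE=du, RANK=ib:
underlying: vargi-eba-le-bi
1. f -> v, k -> g, p -> b, s -> z, t -> d / _ Z: no change
2. 0 -> a / C _ C: inserts after position(s) 3: varagiebalebi
surface: varagiebalebi

cell GRD=ak, POLE=zo, RANK=pa:
underlying: vargi-ka-oz-l
1. f -> v, k -> g, p -> b, s -> z, t -> d / _ Z: no change
2. 0 -> a / C _ C: inserts after position(s) 3, 9: varagikaozal
surface: varagikaozal

cell GRD=vo, POLE=du, RANK=em:
underlying: vargi-eba-kbu-t
1. f -> v, k -> g, p -> b, s -> z, t -> d / _ Z: fires at position(s) 9: vargiebagbut
2. 0 -> a / C _ C: inserts after position(s) 3, 9: varagiebagabut
surface: varagiebagabut


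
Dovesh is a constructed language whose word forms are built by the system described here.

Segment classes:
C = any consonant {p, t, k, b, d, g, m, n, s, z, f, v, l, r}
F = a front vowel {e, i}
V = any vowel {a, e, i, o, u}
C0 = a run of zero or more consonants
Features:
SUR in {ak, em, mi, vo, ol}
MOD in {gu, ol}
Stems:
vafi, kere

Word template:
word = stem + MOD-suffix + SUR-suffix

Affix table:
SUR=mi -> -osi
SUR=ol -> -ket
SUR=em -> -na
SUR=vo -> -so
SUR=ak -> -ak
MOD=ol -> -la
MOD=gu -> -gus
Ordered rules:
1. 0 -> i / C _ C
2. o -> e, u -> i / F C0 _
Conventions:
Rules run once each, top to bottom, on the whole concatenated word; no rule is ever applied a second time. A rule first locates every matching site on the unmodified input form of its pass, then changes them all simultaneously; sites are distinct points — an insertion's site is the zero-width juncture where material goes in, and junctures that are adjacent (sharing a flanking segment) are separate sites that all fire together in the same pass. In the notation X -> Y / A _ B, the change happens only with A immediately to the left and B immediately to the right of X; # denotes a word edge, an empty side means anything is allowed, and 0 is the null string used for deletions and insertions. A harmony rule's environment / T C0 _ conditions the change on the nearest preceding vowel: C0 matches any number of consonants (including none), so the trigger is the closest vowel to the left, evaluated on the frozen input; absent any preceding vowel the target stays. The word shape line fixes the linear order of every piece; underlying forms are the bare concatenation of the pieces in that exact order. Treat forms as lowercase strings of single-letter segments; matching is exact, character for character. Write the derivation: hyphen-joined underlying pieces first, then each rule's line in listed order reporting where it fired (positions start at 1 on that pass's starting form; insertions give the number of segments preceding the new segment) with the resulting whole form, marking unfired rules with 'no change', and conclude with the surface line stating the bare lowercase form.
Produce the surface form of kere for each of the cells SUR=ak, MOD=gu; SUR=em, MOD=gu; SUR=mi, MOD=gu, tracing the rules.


cell SUR=ak, MOD=gu:
underlying: kere-gus-ak
1. 0 -> i / C _ C: no change
2. o -> e, u -> i / F C0 _: fires at position(s) 6: keregisak
surface: keregisak

cell SUR=em, MOD=gu:
underlying: kere-gus-na
1. 0 -> i / C _ C: inserts after position(s) 7: keregusina
2. o -> e, u -> i / F C0 _: fires at position(s) 6: keregisina
surface: keregisina

cell SUR=mi, MOD=gu:
underlying: kere-gus-osi
1. 0 -> i / C _ C: no change
2. o -> e, u -> i / F C0 _: fires at position(s) 6: keregisosi
surface: keregisosi


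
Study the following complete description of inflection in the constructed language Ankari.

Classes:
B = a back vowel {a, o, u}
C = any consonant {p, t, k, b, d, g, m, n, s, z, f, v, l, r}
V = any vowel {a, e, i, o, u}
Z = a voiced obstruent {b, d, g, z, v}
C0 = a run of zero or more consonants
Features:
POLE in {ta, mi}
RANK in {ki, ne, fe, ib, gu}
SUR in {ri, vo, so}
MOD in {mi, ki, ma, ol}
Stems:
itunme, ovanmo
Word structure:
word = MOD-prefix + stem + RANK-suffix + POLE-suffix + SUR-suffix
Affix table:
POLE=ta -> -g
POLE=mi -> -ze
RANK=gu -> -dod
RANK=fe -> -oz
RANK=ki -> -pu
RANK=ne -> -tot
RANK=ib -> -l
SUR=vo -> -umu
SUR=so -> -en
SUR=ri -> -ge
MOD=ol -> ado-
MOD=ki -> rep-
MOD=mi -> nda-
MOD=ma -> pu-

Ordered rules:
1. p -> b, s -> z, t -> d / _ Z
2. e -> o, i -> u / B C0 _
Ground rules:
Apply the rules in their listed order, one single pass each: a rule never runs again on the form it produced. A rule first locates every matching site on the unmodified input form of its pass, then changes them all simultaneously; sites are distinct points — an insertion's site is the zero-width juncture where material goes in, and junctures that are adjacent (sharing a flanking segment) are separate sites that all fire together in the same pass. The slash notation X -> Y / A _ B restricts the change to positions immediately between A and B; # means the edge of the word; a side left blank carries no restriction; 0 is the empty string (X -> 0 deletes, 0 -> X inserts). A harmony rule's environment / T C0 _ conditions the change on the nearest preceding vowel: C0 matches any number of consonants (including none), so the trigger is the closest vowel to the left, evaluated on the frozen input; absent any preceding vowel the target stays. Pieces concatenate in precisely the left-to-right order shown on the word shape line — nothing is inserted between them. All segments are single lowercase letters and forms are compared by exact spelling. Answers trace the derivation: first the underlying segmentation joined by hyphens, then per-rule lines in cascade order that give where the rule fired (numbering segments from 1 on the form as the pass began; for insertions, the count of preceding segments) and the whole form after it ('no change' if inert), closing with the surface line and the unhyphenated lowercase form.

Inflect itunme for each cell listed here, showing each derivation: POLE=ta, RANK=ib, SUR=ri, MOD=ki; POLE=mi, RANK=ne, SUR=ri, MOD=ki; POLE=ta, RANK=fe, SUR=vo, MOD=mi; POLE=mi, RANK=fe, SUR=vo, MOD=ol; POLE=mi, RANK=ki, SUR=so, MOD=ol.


cell POLE=ta, RANK=ib, SUR=ri, MOD=ki:
underlying: rep-itunme-l-g-ge
1. p -> b, s -> z, t -> d / _ Z: no change
2. e -> o, i -> u / B C0 _: fires at position(s) 9: repitunmolgge
surface: repitunmolgge

cell POLE=mi, RANK=ne, SUR=ri, MOD=ki:
underlying: rep-itunme-tot-ze-ge
1. p -> b, s -> z, t -> d / _ Z: fires at position(s) 12: repitunmetodzege
2. e -> o, i -> u / B C0 _: fires at position(s) 9, 14: repitunmotodzoge
surface: repitunmotodzoge

cell POLE=ta, RANK=fe, SUR=vo, MOD=mi:
underlying: nda-itunme-oz-g-umu
1. p -> b, s -> z, t -> d / _ Z: no change
2. e -> o, i -> u / B C0 _: fires at position(s) 4, 9: ndautunmoozgumu
surface: ndautunmoozgumu

cell POLE=mi, RANK=fe, SUR=vo, MOD=ol:
underlying: ado-itunme-oz-ze-umu
1. p -> b, s -> z, t -> d / _ Z: no change
2. e -> o, i -> u / B C0 _: fires at position(s) 4, 9, 13: adoutunmoozzoumu
surface: adoutunmoozzoumu

cell POLE=mi, RANK=ki, SUR=so, MOD=ol:
underlying: ado-itunme-pu-ze-en
1. p -> b, s -> z, t -> d / _ Z: no change
2. e -> o, i -> u / B C0 _: fires at position(s) 4, 9, 13: adoutunmopuzoen
surface: adoutunmopuzoen


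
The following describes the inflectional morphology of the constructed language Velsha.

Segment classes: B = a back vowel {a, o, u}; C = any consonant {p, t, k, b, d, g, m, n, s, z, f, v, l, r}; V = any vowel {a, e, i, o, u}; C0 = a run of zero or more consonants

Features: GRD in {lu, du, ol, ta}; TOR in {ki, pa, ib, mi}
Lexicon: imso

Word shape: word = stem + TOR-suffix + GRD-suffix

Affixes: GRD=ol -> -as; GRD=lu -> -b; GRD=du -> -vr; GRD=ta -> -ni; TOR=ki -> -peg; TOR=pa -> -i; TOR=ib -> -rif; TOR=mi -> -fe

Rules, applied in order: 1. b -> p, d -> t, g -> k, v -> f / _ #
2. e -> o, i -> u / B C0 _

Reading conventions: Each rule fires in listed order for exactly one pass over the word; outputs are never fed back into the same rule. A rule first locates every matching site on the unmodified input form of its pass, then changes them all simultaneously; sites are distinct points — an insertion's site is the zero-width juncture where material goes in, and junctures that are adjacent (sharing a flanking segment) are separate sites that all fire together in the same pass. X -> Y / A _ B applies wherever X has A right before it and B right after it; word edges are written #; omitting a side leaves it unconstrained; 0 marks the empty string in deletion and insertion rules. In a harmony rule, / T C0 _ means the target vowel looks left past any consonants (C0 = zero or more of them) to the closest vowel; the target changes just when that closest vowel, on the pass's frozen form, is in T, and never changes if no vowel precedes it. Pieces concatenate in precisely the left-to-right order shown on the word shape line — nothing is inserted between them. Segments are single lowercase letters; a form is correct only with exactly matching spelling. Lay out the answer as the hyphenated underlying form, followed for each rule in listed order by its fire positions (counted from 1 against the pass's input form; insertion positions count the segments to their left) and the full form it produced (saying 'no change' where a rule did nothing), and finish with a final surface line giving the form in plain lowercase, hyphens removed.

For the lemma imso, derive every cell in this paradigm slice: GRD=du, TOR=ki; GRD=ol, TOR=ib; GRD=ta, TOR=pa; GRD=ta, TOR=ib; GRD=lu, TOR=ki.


cell GRD=du, TOR=ki:
underlying: imso-peg-vr
1. b -> p, d -> t, g -> k, v -> f / _ #: no change
2. e -> o, i -> u / B C0 _: fires at position(s) 6: imsopogvr
surface: imsopogvr

cell GRD=ol, TOR=ib:
underlying: imso-rif-as
1. b -> p, d -> t, g -> k, v -> f / _ #: no change
2. e -> o, i -> u / B C0 _: fires at position(s) 6: imsorufas
surface: imsorufas

cell GRD=ta, TOR=pa:
underlying: imso-i-ni
1. b -> p, d -> t, g -> k, v -> f / _ #: no change
2. e -> o, i -> u / B C0 _: fires at position(s) 5: imsouni
surface: imsouni

cell GRD=ta, TOR=ib:
underlying: imso-rif-ni
1. b -> p, d -> t, g -> k, v -> f / _ #: no change
2. e -> o, i -> u / B C0 _: fires at position(s) 6: imsorufni
surface: imsorufni

cell GRD=lu, TOR=ki:
underlying: imso-peg-b
1. b -> p, d -> t, g -> k, v -> f / _ #: fires at position(s) 8: imsopegp
2. e -> o, i -> u / B C0 _: fires at position(s) 6: imsopogp
surface: imsopogp


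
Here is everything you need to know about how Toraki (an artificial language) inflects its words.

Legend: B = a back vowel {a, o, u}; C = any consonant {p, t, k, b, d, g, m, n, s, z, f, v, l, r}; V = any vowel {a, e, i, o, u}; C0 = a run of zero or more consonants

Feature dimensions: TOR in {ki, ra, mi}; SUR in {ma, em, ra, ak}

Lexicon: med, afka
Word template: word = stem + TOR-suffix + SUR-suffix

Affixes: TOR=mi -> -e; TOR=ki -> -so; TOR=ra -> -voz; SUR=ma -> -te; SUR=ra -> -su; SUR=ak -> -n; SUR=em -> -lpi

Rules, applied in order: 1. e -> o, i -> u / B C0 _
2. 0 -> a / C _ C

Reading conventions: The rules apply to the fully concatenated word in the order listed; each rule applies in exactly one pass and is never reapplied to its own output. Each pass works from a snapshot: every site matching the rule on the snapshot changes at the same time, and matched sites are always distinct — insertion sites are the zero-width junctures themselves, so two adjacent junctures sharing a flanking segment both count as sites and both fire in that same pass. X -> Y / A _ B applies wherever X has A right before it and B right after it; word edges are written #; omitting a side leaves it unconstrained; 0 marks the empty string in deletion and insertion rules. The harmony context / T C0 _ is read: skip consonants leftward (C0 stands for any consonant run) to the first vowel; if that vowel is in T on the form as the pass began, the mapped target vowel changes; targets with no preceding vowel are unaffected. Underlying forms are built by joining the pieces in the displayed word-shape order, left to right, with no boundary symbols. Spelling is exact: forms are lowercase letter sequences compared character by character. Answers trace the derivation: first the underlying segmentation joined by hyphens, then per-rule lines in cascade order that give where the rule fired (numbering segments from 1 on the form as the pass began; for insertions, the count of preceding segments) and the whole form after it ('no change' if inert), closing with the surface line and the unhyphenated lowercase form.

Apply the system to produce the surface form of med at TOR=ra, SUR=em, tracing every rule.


underlying: med-voz-lpi
1. e -> o, i -> u / B C0 _: fires at position(s) 9: medvozlpu
2. 0 -> a / C _ C: inserts after position(s) 3, 6, 7: medavozalapu
surface: medavozalapu


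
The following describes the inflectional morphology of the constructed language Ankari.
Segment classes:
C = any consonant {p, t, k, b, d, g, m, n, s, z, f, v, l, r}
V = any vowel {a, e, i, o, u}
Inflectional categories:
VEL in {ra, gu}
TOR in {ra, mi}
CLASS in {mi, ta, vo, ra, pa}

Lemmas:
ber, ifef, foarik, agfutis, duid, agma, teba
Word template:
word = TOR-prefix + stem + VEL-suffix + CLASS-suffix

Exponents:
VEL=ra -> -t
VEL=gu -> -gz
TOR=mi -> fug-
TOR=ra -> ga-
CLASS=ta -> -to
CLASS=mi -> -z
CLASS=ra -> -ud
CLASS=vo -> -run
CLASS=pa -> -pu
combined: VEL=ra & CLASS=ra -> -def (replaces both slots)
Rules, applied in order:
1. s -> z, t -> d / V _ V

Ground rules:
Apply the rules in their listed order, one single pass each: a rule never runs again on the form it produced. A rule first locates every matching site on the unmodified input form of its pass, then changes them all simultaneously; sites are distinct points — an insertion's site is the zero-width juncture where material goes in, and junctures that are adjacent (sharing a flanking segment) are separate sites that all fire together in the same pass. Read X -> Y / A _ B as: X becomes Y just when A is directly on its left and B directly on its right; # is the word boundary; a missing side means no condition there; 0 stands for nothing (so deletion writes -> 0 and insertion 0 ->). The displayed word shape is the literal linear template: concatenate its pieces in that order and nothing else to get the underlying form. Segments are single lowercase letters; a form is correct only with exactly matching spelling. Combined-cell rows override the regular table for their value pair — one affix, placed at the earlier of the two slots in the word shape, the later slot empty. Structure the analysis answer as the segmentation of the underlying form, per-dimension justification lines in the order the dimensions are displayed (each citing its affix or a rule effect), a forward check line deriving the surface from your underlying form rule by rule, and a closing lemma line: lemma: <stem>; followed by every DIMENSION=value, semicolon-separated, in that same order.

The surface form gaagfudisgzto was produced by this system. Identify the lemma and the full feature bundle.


underlying: ga-agfutis-gz-to
VEL=gu - signalled by the affix -gz
TOR=ra - signalled by the affix ga-
CLASS=ta - signalled by the affix -to
check: gaagfutisgzto -> gaagfudisgzto
lemma: agfutis; VEL=gu; TOR=ra; CLASS=ta


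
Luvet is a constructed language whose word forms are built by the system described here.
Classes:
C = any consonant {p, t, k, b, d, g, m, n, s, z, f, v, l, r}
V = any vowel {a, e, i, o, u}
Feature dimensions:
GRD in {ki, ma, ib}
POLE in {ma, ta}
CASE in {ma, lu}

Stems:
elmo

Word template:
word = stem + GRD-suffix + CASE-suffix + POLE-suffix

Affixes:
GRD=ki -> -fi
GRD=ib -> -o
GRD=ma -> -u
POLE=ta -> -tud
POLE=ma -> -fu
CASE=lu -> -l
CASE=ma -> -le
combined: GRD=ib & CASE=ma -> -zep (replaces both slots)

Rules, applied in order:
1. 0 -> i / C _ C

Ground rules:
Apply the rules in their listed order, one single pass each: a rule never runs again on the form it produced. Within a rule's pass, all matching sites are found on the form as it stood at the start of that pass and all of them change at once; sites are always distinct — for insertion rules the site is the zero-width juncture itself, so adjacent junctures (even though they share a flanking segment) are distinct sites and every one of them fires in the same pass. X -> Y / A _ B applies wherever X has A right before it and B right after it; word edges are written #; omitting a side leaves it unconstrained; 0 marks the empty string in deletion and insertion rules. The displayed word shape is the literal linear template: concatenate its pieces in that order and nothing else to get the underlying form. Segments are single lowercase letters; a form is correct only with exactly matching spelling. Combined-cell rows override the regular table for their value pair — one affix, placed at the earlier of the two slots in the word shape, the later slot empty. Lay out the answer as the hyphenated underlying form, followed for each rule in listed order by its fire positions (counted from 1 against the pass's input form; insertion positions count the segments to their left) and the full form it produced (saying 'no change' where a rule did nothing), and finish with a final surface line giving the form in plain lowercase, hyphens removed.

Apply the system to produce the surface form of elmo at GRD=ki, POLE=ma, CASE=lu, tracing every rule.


underlying: elmo-fi-l-fu
1. 0 -> i / C _ C: inserts after position(s) 2, 7: elimofilifu
surface: elimofilifu
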